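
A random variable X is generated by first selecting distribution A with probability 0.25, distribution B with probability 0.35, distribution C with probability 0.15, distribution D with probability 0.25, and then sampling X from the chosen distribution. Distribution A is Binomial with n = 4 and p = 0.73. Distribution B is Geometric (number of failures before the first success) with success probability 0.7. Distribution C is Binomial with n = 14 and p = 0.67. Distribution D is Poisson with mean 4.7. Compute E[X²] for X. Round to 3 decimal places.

22.967

For each component E[X²] = Var + (mean)², giving A: 9.3148; B: 0.795918; C: 91.0798; D: 26.79.
Overall E[X²] = 0.25·9.3148 + 0.35·0.795918 + 0.15·91.0798 + 0.25·26.79 = 22.9667.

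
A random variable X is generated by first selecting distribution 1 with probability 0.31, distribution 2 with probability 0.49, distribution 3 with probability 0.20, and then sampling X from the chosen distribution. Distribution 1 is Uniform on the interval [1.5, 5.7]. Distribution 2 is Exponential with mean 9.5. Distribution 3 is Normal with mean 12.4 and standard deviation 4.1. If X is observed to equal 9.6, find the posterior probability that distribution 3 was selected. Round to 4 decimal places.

Likelihoods f(9.6 | ·): 1: 0; 2: 0.0383187; 3: 0.0770639.
Posterior ∝ prior × likelihood. Numerator for 3: 0.2·0.0770639 = 0.0154128.
Normalizing constant: 0.31·0 + 0.49·0.0383187 + 0.2·0.0770639 = 0.0341889.
P(3 | observation) = 0.0154128 / 0.0341889 = 0.450812.

0.4508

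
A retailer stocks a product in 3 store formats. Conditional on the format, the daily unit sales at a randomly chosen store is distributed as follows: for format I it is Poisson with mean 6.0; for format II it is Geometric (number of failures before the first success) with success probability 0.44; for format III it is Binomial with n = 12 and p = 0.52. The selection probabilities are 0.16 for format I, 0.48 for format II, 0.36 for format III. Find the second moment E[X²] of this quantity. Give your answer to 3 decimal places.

23.982

For each component E[X²] = Var + (mean)², giving I: 42; II: 4.5124; III: 41.9328.
Overall E[X²] = 0.16·42 + 0.48·4.5124 + 0.36·41.9328 = 23.9818.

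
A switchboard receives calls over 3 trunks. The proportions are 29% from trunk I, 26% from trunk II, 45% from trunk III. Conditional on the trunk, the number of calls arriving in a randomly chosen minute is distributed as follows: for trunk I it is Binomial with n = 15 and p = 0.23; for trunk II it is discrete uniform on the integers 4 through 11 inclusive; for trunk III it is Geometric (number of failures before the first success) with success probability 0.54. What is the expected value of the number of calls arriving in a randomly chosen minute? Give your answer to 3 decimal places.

Component means — I: 3.45; II: 7.5; III: 0.851852.
E[X] = 0.29·3.45 + 0.26·7.5 + 0.45·0.851852 = 3.33383.

3.334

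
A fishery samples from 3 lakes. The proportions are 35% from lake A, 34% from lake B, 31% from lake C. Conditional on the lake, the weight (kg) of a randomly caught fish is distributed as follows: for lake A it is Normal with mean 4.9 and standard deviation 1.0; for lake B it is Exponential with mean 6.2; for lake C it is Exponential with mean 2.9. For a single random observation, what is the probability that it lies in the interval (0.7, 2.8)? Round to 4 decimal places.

0.2190

Conditional on each lake, P(0.7 < X < 2.8): A: 0.0178511; B: 0.256637; C: 0.404757.
By total probability, P(0.7 < X < 2.8) = 0.35·0.0178511 + 0.34·0.256637 + 0.31·0.404757 = 0.218979.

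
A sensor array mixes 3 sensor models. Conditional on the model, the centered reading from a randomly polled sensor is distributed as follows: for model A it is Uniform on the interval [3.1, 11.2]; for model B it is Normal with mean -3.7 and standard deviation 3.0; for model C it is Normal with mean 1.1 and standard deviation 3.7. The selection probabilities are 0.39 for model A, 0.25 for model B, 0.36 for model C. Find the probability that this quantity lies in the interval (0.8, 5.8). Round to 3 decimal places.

Conditional on each model, P(0.8 < X < 5.8): A: 0.333333; B: 0.0660362; C: 0.430317.
By total probability, P(0.8 < X < 5.8) = 0.39·0.333333 + 0.25·0.0660362 + 0.36·0.430317 = 0.301423.

0.301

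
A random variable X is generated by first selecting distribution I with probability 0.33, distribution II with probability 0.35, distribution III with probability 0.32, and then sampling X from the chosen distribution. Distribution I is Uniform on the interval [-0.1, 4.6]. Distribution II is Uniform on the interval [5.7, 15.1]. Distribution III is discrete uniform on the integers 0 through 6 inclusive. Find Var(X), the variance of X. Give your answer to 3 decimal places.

18.329

Per component, I: μ=2.25, E[X²]=6.90333; II: μ=10.4, E[X²]=115.523; III: μ=3, E[X²]=13.
E[X] = 0.33·2.25 + 0.35·10.4 + 0.32·3 = 5.3425.
E[X²] = 0.33·6.90333 + 0.35·115.523 + 0.32·13 = 46.8713.
Var(X) = E[X²] − (E[X])² = 46.8713 − 28.5423 = 18.329.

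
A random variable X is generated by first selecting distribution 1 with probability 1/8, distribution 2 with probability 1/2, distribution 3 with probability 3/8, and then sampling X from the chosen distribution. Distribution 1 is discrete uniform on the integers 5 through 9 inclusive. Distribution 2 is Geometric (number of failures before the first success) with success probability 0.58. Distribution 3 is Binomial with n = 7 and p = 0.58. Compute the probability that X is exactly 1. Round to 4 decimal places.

Conditional on each component, P(X = 1): 1: 0; 2: 0.2436; 3: 0.0222855.
By total probability, P(X = 1) = 0.125·0 + 0.5·0.2436 + 0.375·0.0222855 = 0.130157.

0.1302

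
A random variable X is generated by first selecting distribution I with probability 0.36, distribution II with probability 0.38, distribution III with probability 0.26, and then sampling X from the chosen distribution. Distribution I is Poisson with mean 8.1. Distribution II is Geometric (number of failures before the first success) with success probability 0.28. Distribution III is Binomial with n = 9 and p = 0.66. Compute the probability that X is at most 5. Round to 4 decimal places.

Conditional on each component, P(X ≤ 5): I: 0.182246; II: 0.860686; III: 0.366158.
By total probability, P(X ≤ 5) = 0.36·0.182246 + 0.38·0.860686 + 0.26·0.366158 = 0.48787.

0.4879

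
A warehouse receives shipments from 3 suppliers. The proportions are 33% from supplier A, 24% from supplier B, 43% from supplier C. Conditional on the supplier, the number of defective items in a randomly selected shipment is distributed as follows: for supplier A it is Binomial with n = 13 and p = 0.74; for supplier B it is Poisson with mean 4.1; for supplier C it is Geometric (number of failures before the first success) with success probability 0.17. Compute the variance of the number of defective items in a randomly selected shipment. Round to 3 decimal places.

19.820

Per component, A: μ=9.62, E[X²]=95.0456; B: μ=4.1, E[X²]=20.91; C: μ=4.88235, E[X²]=52.5571.
E[X] = 0.33·9.62 + 0.24·4.1 + 0.43·4.88235 = 6.25801.
E[X²] = 0.33·95.0456 + 0.24·20.91 + 0.43·52.5571 = 58.983.
Var(X) = E[X²] − (E[X])² = 58.983 − 39.1627 = 19.8203.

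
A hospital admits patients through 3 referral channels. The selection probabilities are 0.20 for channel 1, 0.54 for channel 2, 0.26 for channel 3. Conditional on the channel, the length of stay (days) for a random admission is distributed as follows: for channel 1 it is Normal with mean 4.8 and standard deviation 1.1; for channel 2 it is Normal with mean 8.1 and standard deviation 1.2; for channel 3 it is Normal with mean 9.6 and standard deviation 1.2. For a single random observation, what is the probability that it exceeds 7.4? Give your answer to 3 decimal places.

0.642

Conditional on each channel, P(X > 7.4): 1: 0.00904828; 2: 0.720166; 3: 0.966623.
By total probability, P(X > 7.4) = 0.2·0.00904828 + 0.54·0.720166 + 0.26·0.966623 = 0.642021.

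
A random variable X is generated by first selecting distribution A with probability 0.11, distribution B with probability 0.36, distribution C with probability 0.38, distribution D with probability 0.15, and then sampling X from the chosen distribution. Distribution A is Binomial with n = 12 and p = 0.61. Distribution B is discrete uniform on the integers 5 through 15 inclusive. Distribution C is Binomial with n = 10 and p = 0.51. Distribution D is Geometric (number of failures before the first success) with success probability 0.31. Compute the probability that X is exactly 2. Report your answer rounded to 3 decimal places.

Conditional on each component, P(X = 2): A: 0.00199917; B: 0; C: 0.0388975; D: 0.147591.
By total probability, P(X = 2) = 0.11·0.00199917 + 0.36·0 + 0.38·0.0388975 + 0.15·0.147591 = 0.0371396.

0.037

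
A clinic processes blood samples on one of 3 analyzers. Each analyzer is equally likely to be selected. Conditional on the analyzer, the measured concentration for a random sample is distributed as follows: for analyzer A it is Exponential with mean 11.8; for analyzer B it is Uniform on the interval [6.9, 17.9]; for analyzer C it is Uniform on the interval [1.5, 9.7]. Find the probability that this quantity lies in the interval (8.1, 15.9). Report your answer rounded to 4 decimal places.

0.3826

Conditional on each analyzer, P(8.1 < X < 15.9): A: 0.243464; B: 0.709091; C: 0.195122.
By total probability, P(8.1 < X < 15.9) = 0.333333·0.243464 + 0.333333·0.709091 + 0.333333·0.195122 = 0.382559.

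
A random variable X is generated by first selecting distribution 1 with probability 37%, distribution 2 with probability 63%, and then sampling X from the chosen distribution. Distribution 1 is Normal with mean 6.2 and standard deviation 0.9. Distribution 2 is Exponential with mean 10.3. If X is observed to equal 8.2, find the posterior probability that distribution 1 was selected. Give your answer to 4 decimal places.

Likelihoods f(8.2 | ·): 1: 0.0375263; 2: 0.0437939.
Posterior ∝ prior × likelihood. Numerator for 1: 0.37·0.0375263 = 0.0138847.
Normalizing constant: 0.37·0.0375263 + 0.63·0.0437939 = 0.0414749.
P(1 | observation) = 0.0138847 / 0.0414749 = 0.334774.

0.3348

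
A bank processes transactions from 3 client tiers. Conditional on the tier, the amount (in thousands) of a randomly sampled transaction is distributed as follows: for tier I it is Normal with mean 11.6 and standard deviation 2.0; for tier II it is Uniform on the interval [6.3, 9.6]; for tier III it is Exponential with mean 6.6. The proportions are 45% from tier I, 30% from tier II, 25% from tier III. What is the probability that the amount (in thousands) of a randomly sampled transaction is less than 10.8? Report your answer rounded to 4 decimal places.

0.6564

Conditional on each tier, P(X < 10.8): I: 0.344578; II: 1; III: 0.805313.
By total probability, P(X < 10.8) = 0.45·0.344578 + 0.3·1 + 0.25·0.805313 = 0.656389.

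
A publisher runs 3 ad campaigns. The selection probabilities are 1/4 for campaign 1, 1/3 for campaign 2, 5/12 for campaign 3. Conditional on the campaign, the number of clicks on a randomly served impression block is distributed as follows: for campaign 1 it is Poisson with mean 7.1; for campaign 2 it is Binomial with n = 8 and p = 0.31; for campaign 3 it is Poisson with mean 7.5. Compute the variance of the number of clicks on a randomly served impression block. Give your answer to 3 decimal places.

Per component, 1: μ=7.1, E[X²]=57.51; 2: μ=2.48, E[X²]=7.8616; 3: μ=7.5, E[X²]=63.75.
E[X] = 0.25·7.1 + 0.333333·2.48 + 0.416667·7.5 = 5.72667.
E[X²] = 0.25·57.51 + 0.333333·7.8616 + 0.416667·63.75 = 43.5605.
Var(X) = E[X²] − (E[X])² = 43.5605 − 32.7947 = 10.7658.

10.766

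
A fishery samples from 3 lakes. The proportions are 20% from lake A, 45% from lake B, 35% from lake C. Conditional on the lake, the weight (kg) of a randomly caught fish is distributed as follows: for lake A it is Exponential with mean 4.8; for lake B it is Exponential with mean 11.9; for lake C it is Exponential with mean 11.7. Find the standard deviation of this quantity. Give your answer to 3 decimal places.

11.141

Per component, A: μ=4.8, E[X²]=46.08; B: μ=11.9, E[X²]=283.22; C: μ=11.7, E[X²]=273.78.
E[X] = 0.2·4.8 + 0.45·11.9 + 0.35·11.7 = 10.41.
E[X²] = 0.2·46.08 + 0.45·283.22 + 0.35·273.78 = 232.488.
Var(X) = E[X²] − (E[X])² = 232.488 − 108.368 = 124.12.
SD(X) = √124.12 = 11.1409.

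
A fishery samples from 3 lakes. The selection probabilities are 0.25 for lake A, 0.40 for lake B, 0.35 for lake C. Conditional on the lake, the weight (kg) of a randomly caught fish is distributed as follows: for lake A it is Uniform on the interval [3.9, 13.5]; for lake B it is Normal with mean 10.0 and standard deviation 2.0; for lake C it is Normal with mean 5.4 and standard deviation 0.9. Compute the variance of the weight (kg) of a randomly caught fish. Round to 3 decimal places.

Per component, A: μ=8.7, E[X²]=83.37; B: μ=10, E[X²]=104; C: μ=5.4, E[X²]=29.97.
E[X] = 0.25·8.7 + 0.4·10 + 0.35·5.4 = 8.065.
E[X²] = 0.25·83.37 + 0.4·104 + 0.35·29.97 = 72.932.
Var(X) = E[X²] − (E[X])² = 72.932 − 65.0442 = 7.88777.

7.888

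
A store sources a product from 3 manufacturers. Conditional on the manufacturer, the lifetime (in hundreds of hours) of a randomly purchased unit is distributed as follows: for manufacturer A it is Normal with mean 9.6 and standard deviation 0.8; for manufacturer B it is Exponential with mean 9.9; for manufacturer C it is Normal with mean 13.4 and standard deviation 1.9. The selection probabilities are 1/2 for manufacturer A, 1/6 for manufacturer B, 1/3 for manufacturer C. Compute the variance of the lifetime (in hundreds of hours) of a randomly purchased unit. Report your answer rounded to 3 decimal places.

20.953

Per component, A: μ=9.6, E[X²]=92.8; B: μ=9.9, E[X²]=196.02; C: μ=13.4, E[X²]=183.17.
E[X] = 0.5·9.6 + 0.166667·9.9 + 0.333333·13.4 = 10.9167.
E[X²] = 0.5·92.8 + 0.166667·196.02 + 0.333333·183.17 = 140.127.
Var(X) = E[X²] − (E[X])² = 140.127 − 119.174 = 20.9531.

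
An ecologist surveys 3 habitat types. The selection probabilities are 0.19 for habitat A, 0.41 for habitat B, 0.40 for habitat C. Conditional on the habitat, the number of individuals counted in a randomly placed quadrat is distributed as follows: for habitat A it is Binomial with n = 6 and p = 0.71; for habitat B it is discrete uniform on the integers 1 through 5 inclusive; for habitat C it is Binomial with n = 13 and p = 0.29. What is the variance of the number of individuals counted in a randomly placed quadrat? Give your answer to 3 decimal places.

Per component, A: μ=4.26, E[X²]=19.383; B: μ=3, E[X²]=11; C: μ=3.77, E[X²]=16.8896.
E[X] = 0.19·4.26 + 0.41·3 + 0.4·3.77 = 3.5474.
E[X²] = 0.19·19.383 + 0.41·11 + 0.4·16.8896 = 14.9486.
Var(X) = E[X²] − (E[X])² = 14.9486 − 12.584 = 2.36456.

2.365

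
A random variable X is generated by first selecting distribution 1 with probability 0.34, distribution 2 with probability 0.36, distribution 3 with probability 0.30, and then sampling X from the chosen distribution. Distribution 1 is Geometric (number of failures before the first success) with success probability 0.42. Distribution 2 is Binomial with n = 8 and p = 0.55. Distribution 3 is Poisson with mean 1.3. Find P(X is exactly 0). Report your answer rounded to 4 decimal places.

Conditional on each component, P(X = 0): 1: 0.42; 2: 0.00168151; 3: 0.272532.
By total probability, P(X = 0) = 0.34·0.42 + 0.36·0.00168151 + 0.3·0.272532 = 0.225165.

0.2252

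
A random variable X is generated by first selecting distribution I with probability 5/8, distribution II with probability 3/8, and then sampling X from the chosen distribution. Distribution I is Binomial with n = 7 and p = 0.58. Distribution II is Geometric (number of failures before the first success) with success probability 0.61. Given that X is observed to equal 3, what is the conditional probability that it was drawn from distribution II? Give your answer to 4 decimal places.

Likelihoods P(X=3 | ·): I: 0.212495; II: 0.0361846.
Posterior ∝ prior × likelihood. Numerator for II: 0.375·0.0361846 = 0.0135692.
Normalizing constant: 0.625·0.212495 + 0.375·0.0361846 = 0.146379.
P(II | observation) = 0.0135692 / 0.146379 = 0.0926994.

0.0927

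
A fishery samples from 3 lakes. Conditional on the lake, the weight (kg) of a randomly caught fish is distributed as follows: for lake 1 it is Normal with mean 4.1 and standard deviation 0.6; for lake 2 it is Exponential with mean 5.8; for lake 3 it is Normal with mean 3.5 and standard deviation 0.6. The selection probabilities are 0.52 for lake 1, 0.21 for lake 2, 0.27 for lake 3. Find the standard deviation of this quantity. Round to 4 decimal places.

2.8311

Per component, 1: μ=4.1, E[X²]=17.17; 2: μ=5.8, E[X²]=67.28; 3: μ=3.5, E[X²]=12.61.
E[X] = 0.52·4.1 + 0.21·5.8 + 0.27·3.5 = 4.295.
E[X²] = 0.52·17.17 + 0.21·67.28 + 0.27·12.61 = 26.4619.
Var(X) = E[X²] − (E[X])² = 26.4619 − 18.447 = 8.01487.
SD(X) = √8.01487 = 2.83106.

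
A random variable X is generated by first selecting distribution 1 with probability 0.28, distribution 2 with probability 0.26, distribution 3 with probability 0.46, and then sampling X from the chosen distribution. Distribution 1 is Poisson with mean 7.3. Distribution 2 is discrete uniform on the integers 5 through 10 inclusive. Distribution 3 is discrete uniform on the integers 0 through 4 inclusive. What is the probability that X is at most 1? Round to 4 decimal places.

Conditional on each component, P(X ≤ 1): 1: 0.00560697; 2: 0; 3: 0.4.
By total probability, P(X ≤ 1) = 0.28·0.00560697 + 0.26·0 + 0.46·0.4 = 0.18557.

0.1856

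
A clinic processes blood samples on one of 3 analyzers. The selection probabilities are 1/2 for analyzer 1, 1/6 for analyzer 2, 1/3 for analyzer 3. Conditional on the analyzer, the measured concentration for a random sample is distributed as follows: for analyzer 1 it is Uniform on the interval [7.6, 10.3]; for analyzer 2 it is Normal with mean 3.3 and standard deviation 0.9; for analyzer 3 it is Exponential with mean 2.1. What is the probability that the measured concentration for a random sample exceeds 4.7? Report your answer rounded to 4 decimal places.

Conditional on each analyzer, P(X > 4.7): 1: 1; 2: 0.0599069; 3: 0.106661.
By total probability, P(X > 4.7) = 0.5·1 + 0.166667·0.0599069 + 0.333333·0.106661 = 0.545538.

0.5455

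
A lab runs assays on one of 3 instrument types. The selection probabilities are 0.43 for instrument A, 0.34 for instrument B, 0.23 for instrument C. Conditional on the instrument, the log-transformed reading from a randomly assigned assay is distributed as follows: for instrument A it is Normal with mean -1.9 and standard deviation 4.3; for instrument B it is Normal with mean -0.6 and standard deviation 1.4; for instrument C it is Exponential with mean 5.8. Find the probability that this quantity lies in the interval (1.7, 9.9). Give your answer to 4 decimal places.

Conditional on each instrument, P(1.7 < X < 9.9): A: 0.198204; B: 0.0502062; C: 0.564517.
By total probability, P(1.7 < X < 9.9) = 0.43·0.198204 + 0.34·0.0502062 + 0.23·0.564517 = 0.232137.

0.2321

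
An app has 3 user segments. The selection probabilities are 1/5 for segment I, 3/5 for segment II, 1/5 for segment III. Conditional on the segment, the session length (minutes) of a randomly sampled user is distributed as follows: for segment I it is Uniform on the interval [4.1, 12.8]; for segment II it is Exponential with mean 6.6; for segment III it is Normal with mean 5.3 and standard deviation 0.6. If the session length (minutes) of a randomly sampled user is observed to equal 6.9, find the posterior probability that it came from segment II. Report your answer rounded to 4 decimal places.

Likelihoods f(6.9 | ·): I: 0.114943; II: 0.0532624; III: 0.0189933.
Posterior ∝ prior × likelihood. Numerator for II: 0.6·0.0532624 = 0.0319575.
Normalizing constant: 0.2·0.114943 + 0.6·0.0532624 + 0.2·0.0189933 = 0.0587446.
P(II | observation) = 0.0319575 / 0.0587446 = 0.544006.

0.5440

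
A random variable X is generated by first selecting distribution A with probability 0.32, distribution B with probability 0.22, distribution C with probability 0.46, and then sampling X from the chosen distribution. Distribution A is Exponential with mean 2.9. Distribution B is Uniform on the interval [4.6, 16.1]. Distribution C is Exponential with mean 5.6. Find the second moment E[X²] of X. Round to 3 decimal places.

60.225

For each component E[X²] = Var + (mean)², giving A: 16.82; B: 118.143; C: 62.72.
Overall E[X²] = 0.32·16.82 + 0.22·118.143 + 0.46·62.72 = 60.2251.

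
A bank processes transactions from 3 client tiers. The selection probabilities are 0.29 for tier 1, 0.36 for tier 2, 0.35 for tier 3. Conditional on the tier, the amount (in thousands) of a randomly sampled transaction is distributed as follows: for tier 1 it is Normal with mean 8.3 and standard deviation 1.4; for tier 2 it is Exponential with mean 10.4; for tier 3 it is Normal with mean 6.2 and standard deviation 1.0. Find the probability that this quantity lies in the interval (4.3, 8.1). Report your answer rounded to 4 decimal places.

Conditional on each tier, P(4.3 < X < 8.1): 1: 0.441064; 2: 0.202422; 3: 0.942567.
By total probability, P(4.3 < X < 8.1) = 0.29·0.441064 + 0.36·0.202422 + 0.35·0.942567 = 0.530679.

0.5307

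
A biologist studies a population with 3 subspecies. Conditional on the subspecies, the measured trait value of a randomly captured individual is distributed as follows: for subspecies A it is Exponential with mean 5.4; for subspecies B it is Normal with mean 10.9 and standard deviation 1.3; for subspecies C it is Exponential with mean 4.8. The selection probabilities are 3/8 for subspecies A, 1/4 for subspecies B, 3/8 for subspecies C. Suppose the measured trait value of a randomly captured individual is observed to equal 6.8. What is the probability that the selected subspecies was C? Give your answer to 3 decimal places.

Likelihoods f(6.8 | ·): A: 0.0525674; B: 0.00212353; C: 0.0505252.
Posterior ∝ prior × likelihood. Numerator for C: 0.375·0.0505252 = 0.018947.
Normalizing constant: 0.375·0.0525674 + 0.25·0.00212353 + 0.375·0.0505252 = 0.0391906.
P(C | observation) = 0.018947 / 0.0391906 = 0.483456.

0.483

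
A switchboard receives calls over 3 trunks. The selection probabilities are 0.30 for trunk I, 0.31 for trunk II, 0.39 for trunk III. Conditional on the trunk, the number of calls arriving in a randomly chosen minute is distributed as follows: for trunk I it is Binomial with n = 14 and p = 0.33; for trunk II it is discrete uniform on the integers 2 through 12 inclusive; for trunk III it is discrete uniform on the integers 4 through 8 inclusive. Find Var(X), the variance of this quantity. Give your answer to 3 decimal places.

5.679

Per component, I: μ=4.62, E[X²]=24.4398; II: μ=7, E[X²]=59; III: μ=6, E[X²]=38.
E[X] = 0.3·4.62 + 0.31·7 + 0.39·6 = 5.896.
E[X²] = 0.3·24.4398 + 0.31·59 + 0.39·38 = 40.4419.
Var(X) = E[X²] − (E[X])² = 40.4419 − 34.7628 = 5.67912.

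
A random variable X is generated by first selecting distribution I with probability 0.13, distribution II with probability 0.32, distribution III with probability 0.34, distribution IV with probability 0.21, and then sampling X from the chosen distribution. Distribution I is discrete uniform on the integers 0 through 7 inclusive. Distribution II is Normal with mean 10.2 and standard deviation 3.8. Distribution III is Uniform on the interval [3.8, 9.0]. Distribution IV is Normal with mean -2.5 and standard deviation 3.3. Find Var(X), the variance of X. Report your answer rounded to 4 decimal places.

Per component, I: μ=3.5, E[X²]=17.5; II: μ=10.2, E[X²]=118.48; III: μ=6.4, E[X²]=43.2133; IV: μ=-2.5, E[X²]=17.14.
E[X] = 0.13·3.5 + 0.32·10.2 + 0.34·6.4 + 0.21·-2.5 = 5.37.
E[X²] = 0.13·17.5 + 0.32·118.48 + 0.34·43.2133 + 0.21·17.14 = 58.4805.
Var(X) = E[X²] − (E[X])² = 58.4805 − 28.8369 = 29.6436.

29.6436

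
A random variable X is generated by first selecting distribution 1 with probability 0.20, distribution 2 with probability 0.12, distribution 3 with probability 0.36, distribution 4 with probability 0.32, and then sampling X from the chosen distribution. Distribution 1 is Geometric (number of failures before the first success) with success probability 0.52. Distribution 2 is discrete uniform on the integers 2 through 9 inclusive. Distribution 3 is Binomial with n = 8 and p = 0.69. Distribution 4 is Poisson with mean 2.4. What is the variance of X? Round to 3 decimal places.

Per component, 1: μ=0.923077, E[X²]=2.62722; 2: μ=5.5, E[X²]=35.5; 3: μ=5.52, E[X²]=32.1816; 4: μ=2.4, E[X²]=8.16.
E[X] = 0.2·0.923077 + 0.12·5.5 + 0.36·5.52 + 0.32·2.4 = 3.59982.
E[X²] = 0.2·2.62722 + 0.12·35.5 + 0.36·32.1816 + 0.32·8.16 = 18.982.
Var(X) = E[X²] − (E[X])² = 18.982 − 12.9587 = 6.02335.

6.023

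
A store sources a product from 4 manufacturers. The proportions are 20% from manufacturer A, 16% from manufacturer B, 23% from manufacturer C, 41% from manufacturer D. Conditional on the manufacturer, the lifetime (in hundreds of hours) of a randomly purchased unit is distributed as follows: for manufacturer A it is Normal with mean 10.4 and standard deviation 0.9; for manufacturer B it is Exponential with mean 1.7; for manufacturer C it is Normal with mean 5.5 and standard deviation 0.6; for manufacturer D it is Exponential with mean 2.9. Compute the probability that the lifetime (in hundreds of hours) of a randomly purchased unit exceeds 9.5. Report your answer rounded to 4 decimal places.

Conditional on each manufacturer, P(X > 9.5): A: 0.841345; B: 0.00374162; C: 1.3084e-11; D: 0.0377843.
By total probability, P(X > 9.5) = 0.2·0.841345 + 0.16·0.00374162 + 0.23·1.3084e-11 + 0.41·0.0377843 = 0.184359.

0.1844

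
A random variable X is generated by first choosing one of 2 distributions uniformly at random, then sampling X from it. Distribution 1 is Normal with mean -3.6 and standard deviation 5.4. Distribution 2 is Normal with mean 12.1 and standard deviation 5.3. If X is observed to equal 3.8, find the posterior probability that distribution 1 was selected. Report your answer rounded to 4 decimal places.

0.5667

Likelihoods f(3.8 | ·): 1: 0.028889; 2: 0.0220844.
Posterior ∝ prior × likelihood. Numerator for 1: 0.5·0.028889 = 0.0144445.
Normalizing constant: 0.5·0.028889 + 0.5·0.0220844 = 0.0254867.
P(1 | observation) = 0.0144445 / 0.0254867 = 0.566746.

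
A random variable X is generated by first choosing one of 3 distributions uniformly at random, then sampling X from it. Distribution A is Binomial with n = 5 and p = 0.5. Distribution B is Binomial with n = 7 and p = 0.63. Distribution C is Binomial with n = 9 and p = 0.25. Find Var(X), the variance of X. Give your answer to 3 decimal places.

2.454

Per component, A: μ=2.5, E[X²]=7.5; B: μ=4.41, E[X²]=21.0798; C: μ=2.25, E[X²]=6.75.
E[X] = 0.333333·2.5 + 0.333333·4.41 + 0.333333·2.25 = 3.05333.
E[X²] = 0.333333·7.5 + 0.333333·21.0798 + 0.333333·6.75 = 11.7766.
Var(X) = E[X²] − (E[X])² = 11.7766 − 9.32284 = 2.45376.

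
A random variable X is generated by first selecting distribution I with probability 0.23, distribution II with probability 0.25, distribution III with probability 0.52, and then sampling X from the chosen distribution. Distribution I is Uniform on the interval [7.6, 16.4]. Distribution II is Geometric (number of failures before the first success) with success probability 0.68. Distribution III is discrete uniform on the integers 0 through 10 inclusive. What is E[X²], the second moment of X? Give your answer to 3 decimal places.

For each component E[X²] = Var + (mean)², giving I: 150.453; II: 0.913495; III: 35.
Overall E[X²] = 0.23·150.453 + 0.25·0.913495 + 0.52·35 = 53.0326.

53.033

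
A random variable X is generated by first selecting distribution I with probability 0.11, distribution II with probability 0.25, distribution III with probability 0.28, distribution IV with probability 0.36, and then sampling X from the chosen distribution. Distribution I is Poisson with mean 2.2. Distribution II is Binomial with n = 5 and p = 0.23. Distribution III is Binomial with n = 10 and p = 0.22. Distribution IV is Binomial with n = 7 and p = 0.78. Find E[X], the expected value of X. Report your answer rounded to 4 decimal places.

Component means — I: 2.2; II: 1.15; III: 2.2; IV: 5.46.
E[X] = 0.11·2.2 + 0.25·1.15 + 0.28·2.2 + 0.36·5.46 = 3.1111.

3.1111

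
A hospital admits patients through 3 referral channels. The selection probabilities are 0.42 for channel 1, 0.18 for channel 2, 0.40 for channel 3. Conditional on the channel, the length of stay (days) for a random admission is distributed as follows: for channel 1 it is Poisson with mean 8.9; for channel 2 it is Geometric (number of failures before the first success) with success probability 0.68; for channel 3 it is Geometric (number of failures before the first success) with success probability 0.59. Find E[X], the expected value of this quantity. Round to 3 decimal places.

Component means — 1: 8.9; 2: 0.470588; 3: 0.694915.
E[X] = 0.42·8.9 + 0.18·0.470588 + 0.4·0.694915 = 4.10067.

4.101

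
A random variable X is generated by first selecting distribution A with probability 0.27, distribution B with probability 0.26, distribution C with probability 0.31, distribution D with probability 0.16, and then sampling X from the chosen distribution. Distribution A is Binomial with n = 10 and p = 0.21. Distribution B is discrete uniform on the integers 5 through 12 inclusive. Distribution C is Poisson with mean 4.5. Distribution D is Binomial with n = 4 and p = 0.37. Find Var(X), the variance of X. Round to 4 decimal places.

Per component, A: μ=2.1, E[X²]=6.069; B: μ=8.5, E[X²]=77.5; C: μ=4.5, E[X²]=24.75; D: μ=1.48, E[X²]=3.1228.
E[X] = 0.27·2.1 + 0.26·8.5 + 0.31·4.5 + 0.16·1.48 = 4.4088.
E[X²] = 0.27·6.069 + 0.26·77.5 + 0.31·24.75 + 0.16·3.1228 = 29.9608.
Var(X) = E[X²] − (E[X])² = 29.9608 − 19.4375 = 10.5233.

10.5233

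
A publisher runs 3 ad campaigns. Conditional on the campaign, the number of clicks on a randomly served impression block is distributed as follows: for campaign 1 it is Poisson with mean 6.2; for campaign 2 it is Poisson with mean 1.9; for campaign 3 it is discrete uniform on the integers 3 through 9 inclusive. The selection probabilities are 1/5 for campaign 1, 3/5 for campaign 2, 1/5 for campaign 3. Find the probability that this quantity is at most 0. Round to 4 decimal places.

Conditional on each campaign, P(X ≤ 0): 1: 0.00202943; 2: 0.149569; 3: 0.
By total probability, P(X ≤ 0) = 0.2·0.00202943 + 0.6·0.149569 + 0.2·0 = 0.0901471.

0.0901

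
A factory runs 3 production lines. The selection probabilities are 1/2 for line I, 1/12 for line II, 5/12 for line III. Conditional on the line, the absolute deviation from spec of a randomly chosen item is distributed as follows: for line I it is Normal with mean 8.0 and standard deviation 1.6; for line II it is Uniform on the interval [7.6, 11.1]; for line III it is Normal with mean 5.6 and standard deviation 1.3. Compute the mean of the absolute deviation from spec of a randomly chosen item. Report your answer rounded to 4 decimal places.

7.1125

Component means — I: 8; II: 9.35; III: 5.6.
E[X] = 0.5·8 + 0.0833333·9.35 + 0.416667·5.6 = 7.1125.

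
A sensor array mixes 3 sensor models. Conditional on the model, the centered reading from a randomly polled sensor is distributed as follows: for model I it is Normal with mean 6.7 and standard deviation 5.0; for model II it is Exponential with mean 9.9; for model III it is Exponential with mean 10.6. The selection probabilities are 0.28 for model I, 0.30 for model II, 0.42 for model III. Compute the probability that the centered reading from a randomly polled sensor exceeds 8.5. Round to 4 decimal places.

0.4161

Conditional on each model, P(X > 8.5): I: 0.359424; II: 0.423761; III: 0.448482.
By total probability, P(X > 8.5) = 0.28·0.359424 + 0.3·0.423761 + 0.42·0.448482 = 0.416129.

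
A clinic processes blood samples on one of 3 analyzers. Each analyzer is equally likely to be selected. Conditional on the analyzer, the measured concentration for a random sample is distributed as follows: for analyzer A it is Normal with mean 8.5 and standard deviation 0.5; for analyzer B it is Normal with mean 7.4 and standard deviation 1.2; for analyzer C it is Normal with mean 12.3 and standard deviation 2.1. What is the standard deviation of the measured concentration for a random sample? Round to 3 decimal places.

2.538

Per component, A: μ=8.5, E[X²]=72.5; B: μ=7.4, E[X²]=56.2; C: μ=12.3, E[X²]=155.7.
E[X] = 0.333333·8.5 + 0.333333·7.4 + 0.333333·12.3 = 9.4.
E[X²] = 0.333333·72.5 + 0.333333·56.2 + 0.333333·155.7 = 94.8.
Var(X) = E[X²] − (E[X])² = 94.8 − 88.36 = 6.44.
SD(X) = √6.44 = 2.53772.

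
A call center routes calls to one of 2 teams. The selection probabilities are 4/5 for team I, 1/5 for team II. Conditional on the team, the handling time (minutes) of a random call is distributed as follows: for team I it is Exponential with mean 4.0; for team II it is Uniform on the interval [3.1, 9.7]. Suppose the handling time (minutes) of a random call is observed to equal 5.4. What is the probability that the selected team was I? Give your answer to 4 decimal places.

Likelihoods f(5.4 | ·): I: 0.0648101; II: 0.151515.
Posterior ∝ prior × likelihood. Numerator for I: 0.8·0.0648101 = 0.0518481.
Normalizing constant: 0.8·0.0648101 + 0.2·0.151515 = 0.0821511.
P(I | observation) = 0.0518481 / 0.0821511 = 0.63113.

0.6311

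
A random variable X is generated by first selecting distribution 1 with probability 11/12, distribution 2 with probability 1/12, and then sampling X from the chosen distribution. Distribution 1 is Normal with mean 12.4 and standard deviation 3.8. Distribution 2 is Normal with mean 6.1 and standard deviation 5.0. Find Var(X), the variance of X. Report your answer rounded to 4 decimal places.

18.3519

Per component, 1: μ=12.4, E[X²]=168.2; 2: μ=6.1, E[X²]=62.21.
E[X] = 0.916667·12.4 + 0.0833333·6.1 = 11.875.
E[X²] = 0.916667·168.2 + 0.0833333·62.21 = 159.368.
Var(X) = E[X²] − (E[X])² = 159.368 − 141.016 = 18.3519.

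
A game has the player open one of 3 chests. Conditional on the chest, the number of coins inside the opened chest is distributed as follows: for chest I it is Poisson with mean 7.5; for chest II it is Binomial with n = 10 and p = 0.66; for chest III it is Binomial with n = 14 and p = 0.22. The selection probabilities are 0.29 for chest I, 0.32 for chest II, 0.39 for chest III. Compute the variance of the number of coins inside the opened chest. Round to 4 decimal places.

7.6611

Per component, I: μ=7.5, E[X²]=63.75; II: μ=6.6, E[X²]=45.804; III: μ=3.08, E[X²]=11.8888.
E[X] = 0.29·7.5 + 0.32·6.6 + 0.39·3.08 = 5.4882.
E[X²] = 0.29·63.75 + 0.32·45.804 + 0.39·11.8888 = 37.7814.
Var(X) = E[X²] − (E[X])² = 37.7814 − 30.1203 = 7.66107.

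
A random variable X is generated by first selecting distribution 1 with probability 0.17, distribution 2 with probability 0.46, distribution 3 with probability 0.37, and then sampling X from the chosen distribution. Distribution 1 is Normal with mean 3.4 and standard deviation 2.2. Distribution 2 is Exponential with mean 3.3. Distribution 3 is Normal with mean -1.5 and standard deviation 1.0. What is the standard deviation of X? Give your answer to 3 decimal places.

3.411

Per component, 1: μ=3.4, E[X²]=16.4; 2: μ=3.3, E[X²]=21.78; 3: μ=-1.5, E[X²]=3.25.
E[X] = 0.17·3.4 + 0.46·3.3 + 0.37·-1.5 = 1.541.
E[X²] = 0.17·16.4 + 0.46·21.78 + 0.37·3.25 = 14.0093.
Var(X) = E[X²] − (E[X])² = 14.0093 − 2.37468 = 11.6346.
SD(X) = √11.6346 = 3.41096.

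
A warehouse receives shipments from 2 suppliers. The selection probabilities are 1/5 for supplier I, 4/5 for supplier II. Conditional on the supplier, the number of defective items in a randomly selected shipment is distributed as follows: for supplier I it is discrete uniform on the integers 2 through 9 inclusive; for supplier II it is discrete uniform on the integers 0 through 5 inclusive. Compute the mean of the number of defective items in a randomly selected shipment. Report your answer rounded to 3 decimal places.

Component means — I: 5.5; II: 2.5.
E[X] = 0.2·5.5 + 0.8·2.5 = 3.1.

3.100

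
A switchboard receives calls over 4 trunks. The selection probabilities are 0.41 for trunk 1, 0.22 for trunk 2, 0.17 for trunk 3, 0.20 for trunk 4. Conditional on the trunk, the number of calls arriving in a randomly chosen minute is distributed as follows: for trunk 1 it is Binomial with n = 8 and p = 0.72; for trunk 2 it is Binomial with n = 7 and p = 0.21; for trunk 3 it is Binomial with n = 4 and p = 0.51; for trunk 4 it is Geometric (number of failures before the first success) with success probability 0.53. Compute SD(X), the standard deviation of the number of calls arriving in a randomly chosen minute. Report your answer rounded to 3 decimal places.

2.463

Per component, 1: μ=5.76, E[X²]=34.7904; 2: μ=1.47, E[X²]=3.3222; 3: μ=2.04, E[X²]=5.1612; 4: μ=0.886792, E[X²]=2.45959.
E[X] = 0.41·5.76 + 0.22·1.47 + 0.17·2.04 + 0.2·0.886792 = 3.20916.
E[X²] = 0.41·34.7904 + 0.22·3.3222 + 0.17·5.1612 + 0.2·2.45959 = 16.3643.
Var(X) = E[X²] − (E[X])² = 16.3643 − 10.2987 = 6.06557.
SD(X) = √6.06557 = 2.46284.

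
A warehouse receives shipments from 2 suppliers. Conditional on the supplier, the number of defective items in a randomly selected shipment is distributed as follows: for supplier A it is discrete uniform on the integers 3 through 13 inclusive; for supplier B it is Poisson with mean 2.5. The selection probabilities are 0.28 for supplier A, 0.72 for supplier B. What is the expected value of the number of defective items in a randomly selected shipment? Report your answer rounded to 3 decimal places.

Component means — A: 8; B: 2.5.
E[X] = 0.28·8 + 0.72·2.5 = 4.04.

4.040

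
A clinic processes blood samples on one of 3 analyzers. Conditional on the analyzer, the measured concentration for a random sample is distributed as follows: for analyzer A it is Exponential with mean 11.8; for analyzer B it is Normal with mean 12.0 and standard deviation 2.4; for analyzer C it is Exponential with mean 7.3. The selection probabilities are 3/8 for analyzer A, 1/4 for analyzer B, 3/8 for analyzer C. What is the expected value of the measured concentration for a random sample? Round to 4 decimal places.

Component means — A: 11.8; B: 12; C: 7.3.
E[X] = 0.375·11.8 + 0.25·12 + 0.375·7.3 = 10.1625.

10.1625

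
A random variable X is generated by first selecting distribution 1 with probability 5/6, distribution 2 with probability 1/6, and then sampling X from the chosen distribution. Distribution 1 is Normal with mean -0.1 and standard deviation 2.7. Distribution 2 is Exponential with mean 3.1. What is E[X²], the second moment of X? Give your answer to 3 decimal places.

For each component E[X²] = Var + (mean)², giving 1: 7.3; 2: 19.22.
Overall E[X²] = 0.833333·7.3 + 0.166667·19.22 = 9.28667.

9.287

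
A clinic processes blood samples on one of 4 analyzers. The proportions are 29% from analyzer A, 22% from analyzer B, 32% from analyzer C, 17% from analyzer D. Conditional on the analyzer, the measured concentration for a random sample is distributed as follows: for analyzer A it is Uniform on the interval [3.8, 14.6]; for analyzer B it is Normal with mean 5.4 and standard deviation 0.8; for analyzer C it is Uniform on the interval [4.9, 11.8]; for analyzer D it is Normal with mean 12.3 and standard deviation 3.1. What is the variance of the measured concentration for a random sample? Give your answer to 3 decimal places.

10.567

Per component, A: μ=9.2, E[X²]=94.36; B: μ=5.4, E[X²]=29.8; C: μ=8.35, E[X²]=73.69; D: μ=12.3, E[X²]=160.9.
E[X] = 0.29·9.2 + 0.22·5.4 + 0.32·8.35 + 0.17·12.3 = 8.619.
E[X²] = 0.29·94.36 + 0.22·29.8 + 0.32·73.69 + 0.17·160.9 = 84.8542.
Var(X) = E[X²] − (E[X])² = 84.8542 − 74.2872 = 10.567.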